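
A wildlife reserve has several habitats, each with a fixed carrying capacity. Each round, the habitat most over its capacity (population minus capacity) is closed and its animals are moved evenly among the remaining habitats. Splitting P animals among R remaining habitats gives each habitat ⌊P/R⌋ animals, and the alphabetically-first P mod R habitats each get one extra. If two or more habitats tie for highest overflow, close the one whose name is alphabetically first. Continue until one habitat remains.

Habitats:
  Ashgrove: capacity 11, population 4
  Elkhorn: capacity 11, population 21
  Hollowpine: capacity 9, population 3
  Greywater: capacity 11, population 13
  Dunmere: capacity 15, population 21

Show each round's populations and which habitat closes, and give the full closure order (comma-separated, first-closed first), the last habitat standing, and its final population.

Round 1: Ashgrove=4 Dunmere=21 Elkhorn=21 Greywater=13 Hollowpine=3 → close Elkhorn (overflow 10)
  21÷4 = 5 each, +1 to first 1
Round 2: Ashgrove=10 Dunmere=26 Greywater=18 Hollowpine=8 → close Dunmere (overflow 11)
  26÷3 = 8 each, +1 to first 2
Round 3: Ashgrove=19 Greywater=27 Hollowpine=16 → close Greywater (overflow 16)
  27÷2 = 13 each, +1 to first 1
Round 4: Ashgrove=33 Hollowpine=29 → close Ashgrove (overflow 22)
  33÷1 = 33 each, +1 to first 0

Closure order: Elkhorn, Dunmere, Greywater, Ashgrove
Last habitat: Hollowpine with 62 animals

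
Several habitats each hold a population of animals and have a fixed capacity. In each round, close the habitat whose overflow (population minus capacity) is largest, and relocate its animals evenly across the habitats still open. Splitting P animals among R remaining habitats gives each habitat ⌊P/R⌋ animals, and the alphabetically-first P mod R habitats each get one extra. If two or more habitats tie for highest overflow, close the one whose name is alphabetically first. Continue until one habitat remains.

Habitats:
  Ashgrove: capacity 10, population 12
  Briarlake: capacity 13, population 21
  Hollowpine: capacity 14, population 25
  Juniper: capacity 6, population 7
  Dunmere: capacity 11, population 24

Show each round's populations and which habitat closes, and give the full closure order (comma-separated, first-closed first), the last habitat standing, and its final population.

Closure order: Dunmere, Hollowpine, Briarlake, Ashgrove
Last habitat: Juniper with 89 animals

Round 1: Ashgrove=12 Briarlake=21 Dunmere=24 Hollowpine=25 Juniper=7 → close Dunmere (overflow 13)
  24÷4 = 6 each, +1 to first 0
Round 2: Ashgrove=18 Briarlake=27 Hollowpine=31 Juniper=13 → close Hollowpine (overflow 17)
  31÷3 = 10 each, +1 to first 1
Round 3: Ashgrove=29 Briarlake=37 Juniper=23 → close Briarlake (overflow 24)
  37÷2 = 18 each, +1 to first 1
Round 4: Ashgrove=48 Juniper=41 → close Ashgrove (overflow 38)
  48÷1 = 48 each, +1 to first 0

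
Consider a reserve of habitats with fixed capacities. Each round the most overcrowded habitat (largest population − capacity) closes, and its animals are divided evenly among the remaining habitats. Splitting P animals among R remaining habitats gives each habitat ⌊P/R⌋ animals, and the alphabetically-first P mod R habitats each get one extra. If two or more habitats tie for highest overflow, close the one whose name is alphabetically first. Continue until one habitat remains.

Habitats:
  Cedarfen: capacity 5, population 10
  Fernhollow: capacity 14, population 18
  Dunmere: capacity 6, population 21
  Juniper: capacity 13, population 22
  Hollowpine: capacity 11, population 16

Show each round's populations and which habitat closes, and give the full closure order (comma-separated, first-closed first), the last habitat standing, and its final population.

Closure order: Dunmere, Juniper, Cedarfen, Fernhollow
Last habitat: Hollowpine with 87 animals

Round 1: Cedarfen=10 Dunmere=21 Fernhollow=18 Hollowpine=16 Juniper=22 → close Dunmere (overflow 15)
  21÷4 = 5 each, +1 to first 1
Round 2: Cedarfen=16 Fernhollow=23 Hollowpine=21 Juniper=27 → close Juniper (overflow 14)
  27÷3 = 9 each, +1 to first 0
Round 3: Cedarfen=25 Fernhollow=32 Hollowpine=30 → close Cedarfen (overflow 20)
  25÷2 = 12 each, +1 to first 1
Round 4: Fernhollow=45 Hollowpine=42 → close Fernhollow (overflow 31)
  45÷1 = 45 each, +1 to first 0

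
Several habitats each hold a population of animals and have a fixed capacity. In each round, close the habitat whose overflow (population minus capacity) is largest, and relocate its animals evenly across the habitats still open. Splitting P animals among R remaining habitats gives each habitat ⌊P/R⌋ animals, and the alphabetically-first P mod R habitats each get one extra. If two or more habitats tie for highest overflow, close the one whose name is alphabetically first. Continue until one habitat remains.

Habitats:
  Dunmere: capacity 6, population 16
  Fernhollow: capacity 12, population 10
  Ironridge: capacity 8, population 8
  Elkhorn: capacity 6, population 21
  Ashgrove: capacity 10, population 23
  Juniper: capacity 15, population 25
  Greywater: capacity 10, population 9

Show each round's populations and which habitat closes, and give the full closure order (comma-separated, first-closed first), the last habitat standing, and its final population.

Round 1: Ashgrove=23 Dunmere=16 Elkhorn=21 Fernhollow=10 Greywater=9 Ironridge=8 Juniper=25 → close Elkhorn (overflow 15)
  21÷6 = 3 each, +1 to first 3
Round 2: Ashgrove=27 Dunmere=20 Fernhollow=14 Greywater=12 Ironridge=11 Juniper=28 → close Ashgrove (overflow 17)
  27÷5 = 5 each, +1 to first 2
Round 3: Dunmere=26 Fernhollow=20 Greywater=17 Ironridge=16 Juniper=33 → close Dunmere (overflow 20)
  26÷4 = 6 each, +1 to first 2
Round 4: Fernhollow=27 Greywater=24 Ironridge=22 Juniper=39 → close Juniper (overflow 24)
  39÷3 = 13 each, +1 to first 0
Round 5: Fernhollow=40 Greywater=37 Ironridge=35 → close Fernhollow (overflow 28)
  40÷2 = 20 each, +1 to first 0
Round 6: Greywater=57 Ironridge=55 → close Greywater (overflow 47)
  57÷1 = 57 each, +1 to first 0

Closure order: Elkhorn, Ashgrove, Dunmere, Juniper, Fernhollow, Greywater
Last habitat: Ironridge with 112 animals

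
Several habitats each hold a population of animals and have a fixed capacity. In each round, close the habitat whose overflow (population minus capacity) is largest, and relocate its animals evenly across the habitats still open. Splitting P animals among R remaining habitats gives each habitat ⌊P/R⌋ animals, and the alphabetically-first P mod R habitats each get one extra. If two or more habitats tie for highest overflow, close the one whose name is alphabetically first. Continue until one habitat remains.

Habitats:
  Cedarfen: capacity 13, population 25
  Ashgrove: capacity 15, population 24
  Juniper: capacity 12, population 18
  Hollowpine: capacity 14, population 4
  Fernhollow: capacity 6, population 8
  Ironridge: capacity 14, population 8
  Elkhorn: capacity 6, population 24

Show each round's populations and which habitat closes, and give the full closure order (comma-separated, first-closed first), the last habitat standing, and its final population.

Closure order: Elkhorn, Cedarfen, Ashgrove, Juniper, Fernhollow, Ironridge
Last habitat: Hollowpine with 111 animals

Round 1: Ashgrove=24 Cedarfen=25 Elkhorn=24 Fernhollow=8 Hollowpine=4 Ironridge=8 Juniper=18 → close Elkhorn (overflow 18)
  24÷6 = 4 each, +1 to first 0
Round 2: Ashgrove=28 Cedarfen=29 Fernhollow=12 Hollowpine=8 Ironridge=12 Juniper=22 → close Cedarfen (overflow 16)
  29÷5 = 5 each, +1 to first 4
Round 3: Ashgrove=34 Fernhollow=18 Hollowpine=14 Ironridge=18 Juniper=27 → close Ashgrove (overflow 19)
  34÷4 = 8 each, +1 to first 2
Round 4: Fernhollow=27 Hollowpine=23 Ironridge=26 Juniper=35 → close Juniper (overflow 23)
  35÷3 = 11 each, +1 to first 2
Round 5: Fernhollow=39 Hollowpine=35 Ironridge=37 → close Fernhollow (overflow 33)
  39÷2 = 19 each, +1 to first 1
Round 6: Hollowpine=55 Ironridge=56 → close Ironridge (overflow 42)
  56÷1 = 56 each, +1 to first 0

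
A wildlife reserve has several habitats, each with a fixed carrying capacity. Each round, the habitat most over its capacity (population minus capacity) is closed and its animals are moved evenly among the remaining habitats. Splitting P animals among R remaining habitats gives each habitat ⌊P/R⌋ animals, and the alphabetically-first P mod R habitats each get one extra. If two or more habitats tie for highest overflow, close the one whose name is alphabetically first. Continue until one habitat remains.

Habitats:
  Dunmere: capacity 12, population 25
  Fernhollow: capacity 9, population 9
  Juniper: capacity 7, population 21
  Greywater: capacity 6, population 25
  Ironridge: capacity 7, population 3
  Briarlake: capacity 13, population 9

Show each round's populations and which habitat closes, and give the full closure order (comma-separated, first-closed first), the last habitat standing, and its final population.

Round 1: Briarlake=9 Dunmere=25 Fernhollow=9 Greywater=25 Ironridge=3 Juniper=21 → close Greywater (overflow 19)
  25÷5 = 5 each, +1 to first 0
Round 2: Briarlake=14 Dunmere=30 Fernhollow=14 Ironridge=8 Juniper=26 → close Juniper (overflow 19)
  26÷4 = 6 each, +1 to first 2
Round 3: Briarlake=21 Dunmere=37 Fernhollow=20 Ironridge=14 → close Dunmere (overflow 25)
  37÷3 = 12 each, +1 to first 1
Round 4: Briarlake=34 Fernhollow=32 Ironridge=26 → close Fernhollow (overflow 23)
  32÷2 = 16 each, +1 to first 0
Round 5: Briarlake=50 Ironridge=42 → close Briarlake (overflow 37)
  50÷1 = 50 each, +1 to first 0

Closure order: Greywater, Juniper, Dunmere, Fernhollow, Briarlake
Last habitat: Ironridge with 92 animals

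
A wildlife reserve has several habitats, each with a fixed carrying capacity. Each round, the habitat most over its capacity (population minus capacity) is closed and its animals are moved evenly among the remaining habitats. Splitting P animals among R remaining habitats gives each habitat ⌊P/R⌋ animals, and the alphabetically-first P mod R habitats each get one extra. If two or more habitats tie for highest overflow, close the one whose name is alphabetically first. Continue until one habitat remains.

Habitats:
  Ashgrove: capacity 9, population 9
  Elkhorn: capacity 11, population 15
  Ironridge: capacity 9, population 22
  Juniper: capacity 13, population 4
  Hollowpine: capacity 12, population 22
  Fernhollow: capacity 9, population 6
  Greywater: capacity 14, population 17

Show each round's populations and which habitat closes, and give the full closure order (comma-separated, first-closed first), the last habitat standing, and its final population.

Round 1: Ashgrove=9 Elkhorn=15 Fernhollow=6 Greywater=17 Hollowpine=22 Ironridge=22 Juniper=4 → close Ironridge (overflow 13)
  22÷6 = 3 each, +1 to first 4
Round 2: Ashgrove=13 Elkhorn=19 Fernhollow=10 Greywater=21 Hollowpine=25 Juniper=7 → close Hollowpine (overflow 13)
  25÷5 = 5 each, +1 to first 0
Round 3: Ashgrove=18 Elkhorn=24 Fernhollow=15 Greywater=26 Juniper=12 → close Elkhorn (overflow 13)
  24÷4 = 6 each, +1 to first 0
Round 4: Ashgrove=24 Fernhollow=21 Greywater=32 Juniper=18 → close Greywater (overflow 18)
  32÷3 = 10 each, +1 to first 2
Round 5: Ashgrove=35 Fernhollow=32 Juniper=28 → close Ashgrove (overflow 26)
  35÷2 = 17 each, +1 to first 1
Round 6: Fernhollow=50 Juniper=45 → close Fernhollow (overflow 41)
  50÷1 = 50 each, +1 to first 0

Closure order: Ironridge, Hollowpine, Elkhorn, Greywater, Ashgrove, Fernhollow
Last habitat: Juniper with 95 animals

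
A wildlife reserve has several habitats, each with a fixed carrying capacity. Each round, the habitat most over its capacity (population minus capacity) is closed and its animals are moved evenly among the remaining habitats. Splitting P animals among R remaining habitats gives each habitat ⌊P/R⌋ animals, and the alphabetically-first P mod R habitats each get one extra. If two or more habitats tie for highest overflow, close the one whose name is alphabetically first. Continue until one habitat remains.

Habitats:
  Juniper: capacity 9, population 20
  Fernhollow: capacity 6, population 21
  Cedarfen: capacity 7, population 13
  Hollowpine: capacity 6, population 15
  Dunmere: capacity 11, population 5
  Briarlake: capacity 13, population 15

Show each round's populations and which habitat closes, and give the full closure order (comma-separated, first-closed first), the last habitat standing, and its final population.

Closure order: Fernhollow, Juniper, Hollowpine, Cedarfen, Briarlake
Last habitat: Dunmere with 89 animals

Round 1: Briarlake=15 Cedarfen=13 Dunmere=5 Fernhollow=21 Hollowpine=15 Juniper=20 → close Fernhollow (overflow 15)
  21÷5 = 4 each, +1 to first 1
Round 2: Briarlake=20 Cedarfen=17 Dunmere=9 Hollowpine=19 Juniper=24 → close Juniper (overflow 15)
  24÷4 = 6 each, +1 to first 0
Round 3: Briarlake=26 Cedarfen=23 Dunmere=15 Hollowpine=25 → close Hollowpine (overflow 19)
  25÷3 = 8 each, +1 to first 1
Round 4: Briarlake=35 Cedarfen=31 Dunmere=23 → close Cedarfen (overflow 24)
  31÷2 = 15 each, +1 to first 1
Round 5: Briarlake=51 Dunmere=38 → close Briarlake (overflow 38)
  51÷1 = 51 each, +1 to first 0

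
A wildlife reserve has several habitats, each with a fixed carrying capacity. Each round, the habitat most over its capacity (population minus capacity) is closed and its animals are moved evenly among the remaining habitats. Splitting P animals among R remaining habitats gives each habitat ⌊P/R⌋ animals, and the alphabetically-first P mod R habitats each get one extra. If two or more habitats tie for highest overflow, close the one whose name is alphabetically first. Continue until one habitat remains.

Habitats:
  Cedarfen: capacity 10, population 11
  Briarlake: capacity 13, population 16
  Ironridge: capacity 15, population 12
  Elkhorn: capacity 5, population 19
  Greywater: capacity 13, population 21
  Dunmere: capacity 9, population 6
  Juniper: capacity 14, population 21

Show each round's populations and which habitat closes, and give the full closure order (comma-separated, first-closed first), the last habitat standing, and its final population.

Round 1: Briarlake=16 Cedarfen=11 Dunmere=6 Elkhorn=19 Greywater=21 Ironridge=12 Juniper=21 → close Elkhorn (overflow 14)
  19÷6 = 3 each, +1 to first 1
Round 2: Briarlake=20 Cedarfen=14 Dunmere=9 Greywater=24 Ironridge=15 Juniper=24 → close Greywater (overflow 11)
  24÷5 = 4 each, +1 to first 4
Round 3: Briarlake=25 Cedarfen=19 Dunmere=14 Ironridge=20 Juniper=28 → close Juniper (overflow 14)
  28÷4 = 7 each, +1 to first 0
Round 4: Briarlake=32 Cedarfen=26 Dunmere=21 Ironridge=27 → close Briarlake (overflow 19)
  32÷3 = 10 each, +1 to first 2
Round 5: Cedarfen=37 Dunmere=32 Ironridge=37 → close Cedarfen (overflow 27)
  37÷2 = 18 each, +1 to first 1
Round 6: Dunmere=51 Ironridge=55 → close Dunmere (overflow 42)
  51÷1 = 51 each, +1 to first 0

Closure order: Elkhorn, Greywater, Juniper, Briarlake, Cedarfen, Dunmere
Last habitat: Ironridge with 106 animals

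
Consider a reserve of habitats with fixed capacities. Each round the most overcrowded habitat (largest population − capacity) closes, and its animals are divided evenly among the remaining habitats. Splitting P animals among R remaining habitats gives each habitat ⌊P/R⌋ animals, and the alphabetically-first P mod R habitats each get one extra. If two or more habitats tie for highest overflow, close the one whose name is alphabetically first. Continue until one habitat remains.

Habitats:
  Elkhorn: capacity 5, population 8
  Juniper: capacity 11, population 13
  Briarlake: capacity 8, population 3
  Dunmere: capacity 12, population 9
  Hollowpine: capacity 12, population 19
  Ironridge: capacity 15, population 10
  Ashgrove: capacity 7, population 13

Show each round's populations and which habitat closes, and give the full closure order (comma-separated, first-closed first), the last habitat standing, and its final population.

Closure order: Hollowpine, Ashgrove, Elkhorn, Juniper, Dunmere, Briarlake
Last habitat: Ironridge with 75 animals

Round 1: Ashgrove=13 Briarlake=3 Dunmere=9 Elkhorn=8 Hollowpine=19 Ironridge=10 Juniper=13 → close Hollowpine (overflow 7)
  19÷6 = 3 each, +1 to first 1
Round 2: Ashgrove=17 Briarlake=6 Dunmere=12 Elkhorn=11 Ironridge=13 Juniper=16 → close Ashgrove (overflow 10)
  17÷5 = 3 each, +1 to first 2
Round 3: Briarlake=10 Dunmere=16 Elkhorn=14 Ironridge=16 Juniper=19 → close Elkhorn (overflow 9)
  14÷4 = 3 each, +1 to first 2
Round 4: Briarlake=14 Dunmere=20 Ironridge=19 Juniper=22 → close Juniper (overflow 11)
  22÷3 = 7 each, +1 to first 1
Round 5: Briarlake=22 Dunmere=27 Ironridge=26 → close Dunmere (overflow 15)
  27÷2 = 13 each, +1 to first 1
Round 6: Briarlake=36 Ironridge=39 → close Briarlake (overflow 28)
  36÷1 = 36 each, +1 to first 0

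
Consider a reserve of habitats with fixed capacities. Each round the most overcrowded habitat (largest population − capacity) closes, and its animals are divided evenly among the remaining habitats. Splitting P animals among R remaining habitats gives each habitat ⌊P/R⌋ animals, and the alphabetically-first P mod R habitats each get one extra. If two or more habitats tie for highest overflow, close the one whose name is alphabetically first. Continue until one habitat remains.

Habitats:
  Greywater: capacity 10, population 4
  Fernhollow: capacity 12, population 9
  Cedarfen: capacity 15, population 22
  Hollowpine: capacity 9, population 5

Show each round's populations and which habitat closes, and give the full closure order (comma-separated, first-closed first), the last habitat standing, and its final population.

Closure order: Cedarfen, Fernhollow, Hollowpine
Last habitat: Greywater with 40 animals

Round 1: Cedarfen=22 Fernhollow=9 Greywater=4 Hollowpine=5 → close Cedarfen (overflow 7)
  22÷3 = 7 each, +1 to first 1
Round 2: Fernhollow=17 Greywater=11 Hollowpine=12 → close Fernhollow (overflow 5)
  17÷2 = 8 each, +1 to first 1
Round 3: Greywater=20 Hollowpine=20 → close Hollowpine (overflow 11)
  20÷1 = 20 each, +1 to first 0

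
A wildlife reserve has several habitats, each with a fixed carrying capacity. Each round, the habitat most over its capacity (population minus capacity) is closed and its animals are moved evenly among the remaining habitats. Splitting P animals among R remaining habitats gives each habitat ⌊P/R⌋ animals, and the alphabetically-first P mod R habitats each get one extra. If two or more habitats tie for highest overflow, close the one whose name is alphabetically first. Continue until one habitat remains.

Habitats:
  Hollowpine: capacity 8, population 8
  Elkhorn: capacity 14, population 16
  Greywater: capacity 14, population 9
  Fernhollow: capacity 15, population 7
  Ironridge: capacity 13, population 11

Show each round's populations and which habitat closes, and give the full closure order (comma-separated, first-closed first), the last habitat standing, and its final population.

Round 1: Elkhorn=16 Fernhollow=7 Greywater=9 Hollowpine=8 Ironridge=11 → close Elkhorn (overflow 2)
  16÷4 = 4 each, +1 to first 0
Round 2: Fernhollow=11 Greywater=13 Hollowpine=12 Ironridge=15 → close Hollowpine (overflow 4)
  12÷3 = 4 each, +1 to first 0
Round 3: Fernhollow=15 Greywater=17 Ironridge=19 → close Ironridge (overflow 6)
  19÷2 = 9 each, +1 to first 1
Round 4: Fernhollow=25 Greywater=26 → close Greywater (overflow 12)
  26÷1 = 26 each, +1 to first 0

Closure order: Elkhorn, Hollowpine, Ironridge, Greywater
Last habitat: Fernhollow with 51 animals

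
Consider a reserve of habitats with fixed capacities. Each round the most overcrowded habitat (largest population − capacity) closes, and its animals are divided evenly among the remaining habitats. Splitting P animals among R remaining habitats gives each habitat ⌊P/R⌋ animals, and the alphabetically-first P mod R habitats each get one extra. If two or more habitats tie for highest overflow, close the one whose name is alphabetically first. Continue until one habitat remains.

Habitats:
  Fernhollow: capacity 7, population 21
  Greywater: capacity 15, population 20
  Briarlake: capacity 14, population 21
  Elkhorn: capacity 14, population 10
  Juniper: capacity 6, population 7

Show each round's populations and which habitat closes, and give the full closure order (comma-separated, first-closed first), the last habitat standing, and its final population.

Round 1: Briarlake=21 Elkhorn=10 Fernhollow=21 Greywater=20 Juniper=7 → close Fernhollow (overflow 14)
  21÷4 = 5 each, +1 to first 1
Round 2: Briarlake=27 Elkhorn=15 Greywater=25 Juniper=12 → close Briarlake (overflow 13)
  27÷3 = 9 each, +1 to first 0
Round 3: Elkhorn=24 Greywater=34 Juniper=21 → close Greywater (overflow 19)
  34÷2 = 17 each, +1 to first 0
Round 4: Elkhorn=41 Juniper=38 → close Juniper (overflow 32)
  38÷1 = 38 each, +1 to first 0

Closure order: Fernhollow, Briarlake, Greywater, Juniper
Last habitat: Elkhorn with 79 animals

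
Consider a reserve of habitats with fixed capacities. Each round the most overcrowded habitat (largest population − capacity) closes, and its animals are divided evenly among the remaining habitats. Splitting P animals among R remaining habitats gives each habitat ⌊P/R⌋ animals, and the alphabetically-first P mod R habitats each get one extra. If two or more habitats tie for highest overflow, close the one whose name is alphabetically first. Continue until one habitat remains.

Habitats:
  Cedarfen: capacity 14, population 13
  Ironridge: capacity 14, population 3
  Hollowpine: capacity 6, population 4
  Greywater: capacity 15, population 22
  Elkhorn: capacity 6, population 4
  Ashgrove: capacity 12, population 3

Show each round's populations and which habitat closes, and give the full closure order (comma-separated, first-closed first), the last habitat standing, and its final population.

Closure order: Greywater, Cedarfen, Elkhorn, Hollowpine, Ashgrove
Last habitat: Ironridge with 49 animals

Round 1: Ashgrove=3 Cedarfen=13 Elkhorn=4 Greywater=22 Hollowpine=4 Ironridge=3 → close Greywater (overflow 7)
  22÷5 = 4 each, +1 to first 2
Round 2: Ashgrove=8 Cedarfen=18 Elkhorn=8 Hollowpine=8 Ironridge=7 → close Cedarfen (overflow 4)
  18÷4 = 4 each, +1 to first 2
Round 3: Ashgrove=13 Elkhorn=13 Hollowpine=12 Ironridge=11 → close Elkhorn (overflow 7)
  13÷3 = 4 each, +1 to first 1
Round 4: Ashgrove=18 Hollowpine=16 Ironridge=15 → close Hollowpine (overflow 10)
  16÷2 = 8 each, +1 to first 0
Round 5: Ashgrove=26 Ironridge=23 → close Ashgrove (overflow 14)
  26÷1 = 26 each, +1 to first 0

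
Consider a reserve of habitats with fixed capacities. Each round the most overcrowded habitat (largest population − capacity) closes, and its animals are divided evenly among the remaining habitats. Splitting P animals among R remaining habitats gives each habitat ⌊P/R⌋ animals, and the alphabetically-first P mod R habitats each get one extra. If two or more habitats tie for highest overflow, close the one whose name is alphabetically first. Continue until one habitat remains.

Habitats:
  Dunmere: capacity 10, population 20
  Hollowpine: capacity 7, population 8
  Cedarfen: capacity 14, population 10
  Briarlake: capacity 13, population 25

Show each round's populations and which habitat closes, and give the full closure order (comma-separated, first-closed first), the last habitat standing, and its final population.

Closure order: Briarlake, Dunmere, Hollowpine
Last habitat: Cedarfen with 63 animals

Round 1: Briarlake=25 Cedarfen=10 Dunmere=20 Hollowpine=8 → close Briarlake (overflow 12)
  25÷3 = 8 each, +1 to first 1
Round 2: Cedarfen=19 Dunmere=28 Hollowpine=16 → close Dunmere (overflow 18)
  28÷2 = 14 each, +1 to first 0
Round 3: Cedarfen=33 Hollowpine=30 → close Hollowpine (overflow 23)
  30÷1 = 30 each, +1 to first 0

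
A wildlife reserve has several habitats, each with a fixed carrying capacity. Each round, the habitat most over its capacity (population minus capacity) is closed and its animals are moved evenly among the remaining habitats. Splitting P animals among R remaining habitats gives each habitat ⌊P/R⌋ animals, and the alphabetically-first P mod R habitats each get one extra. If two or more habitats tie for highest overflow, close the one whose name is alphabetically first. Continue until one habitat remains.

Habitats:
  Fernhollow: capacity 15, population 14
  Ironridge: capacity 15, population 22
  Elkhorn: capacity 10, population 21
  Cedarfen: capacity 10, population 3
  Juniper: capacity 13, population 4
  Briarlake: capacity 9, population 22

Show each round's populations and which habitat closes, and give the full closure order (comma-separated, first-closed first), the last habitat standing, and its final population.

Round 1: Briarlake=22 Cedarfen=3 Elkhorn=21 Fernhollow=14 Ironridge=22 Juniper=4 → close Briarlake (overflow 13)
  22÷5 = 4 each, +1 to first 2
Round 2: Cedarfen=8 Elkhorn=26 Fernhollow=18 Ironridge=26 Juniper=8 → close Elkhorn (overflow 16)
  26÷4 = 6 each, +1 to first 2
Round 3: Cedarfen=15 Fernhollow=25 Ironridge=32 Juniper=14 → close Ironridge (overflow 17)
  32÷3 = 10 each, +1 to first 2
Round 4: Cedarfen=26 Fernhollow=36 Juniper=24 → close Fernhollow (overflow 21)
  36÷2 = 18 each, +1 to first 0
Round 5: Cedarfen=44 Juniper=42 → close Cedarfen (overflow 34)
  44÷1 = 44 each, +1 to first 0

Closure order: Briarlake, Elkhorn, Ironridge, Fernhollow, Cedarfen
Last habitat: Juniper with 86 animals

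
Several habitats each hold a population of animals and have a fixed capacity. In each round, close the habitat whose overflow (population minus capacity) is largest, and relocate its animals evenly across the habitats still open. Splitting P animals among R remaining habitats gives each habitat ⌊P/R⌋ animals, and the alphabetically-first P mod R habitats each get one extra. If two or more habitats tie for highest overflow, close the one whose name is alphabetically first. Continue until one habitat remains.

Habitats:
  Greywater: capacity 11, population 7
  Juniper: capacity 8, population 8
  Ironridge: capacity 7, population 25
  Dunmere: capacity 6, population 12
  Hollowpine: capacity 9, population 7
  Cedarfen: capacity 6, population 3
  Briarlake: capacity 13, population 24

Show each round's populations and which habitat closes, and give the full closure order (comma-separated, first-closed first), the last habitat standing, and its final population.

Closure order: Ironridge, Briarlake, Dunmere, Juniper, Cedarfen, Greywater
Last habitat: Hollowpine with 86 animals

Round 1: Briarlake=24 Cedarfen=3 Dunmere=12 Greywater=7 Hollowpine=7 Ironridge=25 Juniper=8 → close Ironridge (overflow 18)
  25÷6 = 4 each, +1 to first 1
Round 2: Briarlake=29 Cedarfen=7 Dunmere=16 Greywater=11 Hollowpine=11 Juniper=12 → close Briarlake (overflow 16)
  29÷5 = 5 each, +1 to first 4
Round 3: Cedarfen=13 Dunmere=22 Greywater=17 Hollowpine=17 Juniper=17 → close Dunmere (overflow 16)
  22÷4 = 5 each, +1 to first 2
Round 4: Cedarfen=19 Greywater=23 Hollowpine=22 Juniper=22 → close Juniper (overflow 14)
  22÷3 = 7 each, +1 to first 1
Round 5: Cedarfen=27 Greywater=30 Hollowpine=29 → close Cedarfen (overflow 21)
  27÷2 = 13 each, +1 to first 1
Round 6: Greywater=44 Hollowpine=42 → close Greywater (overflow 33)
  44÷1 = 44 each, +1 to first 0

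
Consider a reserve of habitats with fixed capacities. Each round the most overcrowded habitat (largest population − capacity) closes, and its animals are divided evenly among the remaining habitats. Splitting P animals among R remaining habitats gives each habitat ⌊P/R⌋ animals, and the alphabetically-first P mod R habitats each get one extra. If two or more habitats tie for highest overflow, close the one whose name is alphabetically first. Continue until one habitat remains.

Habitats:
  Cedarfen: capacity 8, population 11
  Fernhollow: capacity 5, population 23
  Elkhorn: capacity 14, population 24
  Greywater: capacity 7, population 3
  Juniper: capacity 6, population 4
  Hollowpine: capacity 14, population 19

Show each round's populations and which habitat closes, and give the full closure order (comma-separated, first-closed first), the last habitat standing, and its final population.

Round 1: Cedarfen=11 Elkhorn=24 Fernhollow=23 Greywater=3 Hollowpine=19 Juniper=4 → close Fernhollow (overflow 18)
  23÷5 = 4 each, +1 to first 3
Round 2: Cedarfen=16 Elkhorn=29 Greywater=8 Hollowpine=23 Juniper=8 → close Elkhorn (overflow 15)
  29÷4 = 7 each, +1 to first 1
Round 3: Cedarfen=24 Greywater=15 Hollowpine=30 Juniper=15 → close Cedarfen (overflow 16)
  24÷3 = 8 each, +1 to first 0
Round 4: Greywater=23 Hollowpine=38 Juniper=23 → close Hollowpine (overflow 24)
  38÷2 = 19 each, +1 to first 0
Round 5: Greywater=42 Juniper=42 → close Juniper (overflow 36)
  42÷1 = 42 each, +1 to first 0

Closure order: Fernhollow, Elkhorn, Cedarfen, Hollowpine, Juniper
Last habitat: Greywater with 84 animals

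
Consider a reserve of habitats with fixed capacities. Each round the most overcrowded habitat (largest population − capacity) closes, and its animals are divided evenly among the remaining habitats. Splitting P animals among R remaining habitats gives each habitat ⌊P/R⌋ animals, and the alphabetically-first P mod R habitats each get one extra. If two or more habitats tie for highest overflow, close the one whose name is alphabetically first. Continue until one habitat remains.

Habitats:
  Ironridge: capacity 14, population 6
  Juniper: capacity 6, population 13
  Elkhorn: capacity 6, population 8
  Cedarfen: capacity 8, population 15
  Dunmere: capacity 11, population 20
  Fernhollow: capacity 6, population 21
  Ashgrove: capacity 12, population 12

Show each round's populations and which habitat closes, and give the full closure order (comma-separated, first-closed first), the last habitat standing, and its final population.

Closure order: Fernhollow, Dunmere, Cedarfen, Juniper, Elkhorn, Ashgrove
Last habitat: Ironridge with 95 animals

Round 1: Ashgrove=12 Cedarfen=15 Dunmere=20 Elkhorn=8 Fernhollow=21 Ironridge=6 Juniper=13 → close Fernhollow (overflow 15)
  21÷6 = 3 each, +1 to first 3
Round 2: Ashgrove=16 Cedarfen=19 Dunmere=24 Elkhorn=11 Ironridge=9 Juniper=16 → close Dunmere (overflow 13)
  24÷5 = 4 each, +1 to first 4
Round 3: Ashgrove=21 Cedarfen=24 Elkhorn=16 Ironridge=14 Juniper=20 → close Cedarfen (overflow 16)
  24÷4 = 6 each, +1 to first 0
Round 4: Ashgrove=27 Elkhorn=22 Ironridge=20 Juniper=26 → close Juniper (overflow 20)
  26÷3 = 8 each, +1 to first 2
Round 5: Ashgrove=36 Elkhorn=31 Ironridge=28 → close Elkhorn (overflow 25)
  31÷2 = 15 each, +1 to first 1
Round 6: Ashgrove=52 Ironridge=43 → close Ashgrove (overflow 40)
  52÷1 = 52 each, +1 to first 0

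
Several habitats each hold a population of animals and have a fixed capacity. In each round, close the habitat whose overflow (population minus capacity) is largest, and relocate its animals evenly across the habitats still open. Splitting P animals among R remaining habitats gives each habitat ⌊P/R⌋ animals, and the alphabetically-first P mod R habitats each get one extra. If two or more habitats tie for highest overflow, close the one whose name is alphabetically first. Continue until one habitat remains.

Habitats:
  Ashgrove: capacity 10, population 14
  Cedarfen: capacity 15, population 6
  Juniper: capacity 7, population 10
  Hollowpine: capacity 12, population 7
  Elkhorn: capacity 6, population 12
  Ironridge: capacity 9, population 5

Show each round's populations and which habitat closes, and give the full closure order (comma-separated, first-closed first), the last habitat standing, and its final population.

Closure order: Elkhorn, Ashgrove, Juniper, Ironridge, Hollowpine
Last habitat: Cedarfen with 54 animals

Round 1: Ashgrove=14 Cedarfen=6 Elkhorn=12 Hollowpine=7 Ironridge=5 Juniper=10 → close Elkhorn (overflow 6)
  12÷5 = 2 each, +1 to first 2
Round 2: Ashgrove=17 Cedarfen=9 Hollowpine=9 Ironridge=7 Juniper=12 → close Ashgrove (overflow 7)
  17÷4 = 4 each, +1 to first 1
Round 3: Cedarfen=14 Hollowpine=13 Ironridge=11 Juniper=16 → close Juniper (overflow 9)
  16÷3 = 5 each, +1 to first 1
Round 4: Cedarfen=20 Hollowpine=18 Ironridge=16 → close Ironridge (overflow 7)
  16÷2 = 8 each, +1 to first 0
Round 5: Cedarfen=28 Hollowpine=26 → close Hollowpine (overflow 14)
  26÷1 = 26 each, +1 to first 0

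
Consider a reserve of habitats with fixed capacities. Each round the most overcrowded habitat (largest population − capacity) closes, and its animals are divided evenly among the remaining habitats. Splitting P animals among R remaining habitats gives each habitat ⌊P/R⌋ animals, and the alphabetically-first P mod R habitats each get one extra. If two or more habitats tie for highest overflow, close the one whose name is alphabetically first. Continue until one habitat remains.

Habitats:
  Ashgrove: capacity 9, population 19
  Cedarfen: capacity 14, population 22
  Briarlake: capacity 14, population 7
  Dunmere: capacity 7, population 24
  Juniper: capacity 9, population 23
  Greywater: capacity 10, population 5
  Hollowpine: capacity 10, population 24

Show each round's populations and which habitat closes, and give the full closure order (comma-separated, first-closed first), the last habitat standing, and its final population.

Round 1: Ashgrove=19 Briarlake=7 Cedarfen=22 Dunmere=24 Greywater=5 Hollowpine=24 Juniper=23 → close Dunmere (overflow 17)
  24÷6 = 4 each, +1 to first 0
Round 2: Ashgrove=23 Briarlake=11 Cedarfen=26 Greywater=9 Hollowpine=28 Juniper=27 → close Hollowpine (overflow 18)
  28÷5 = 5 each, +1 to first 3
Round 3: Ashgrove=29 Briarlake=17 Cedarfen=32 Greywater=14 Juniper=32 → close Juniper (overflow 23)
  32÷4 = 8 each, +1 to first 0
Round 4: Ashgrove=37 Briarlake=25 Cedarfen=40 Greywater=22 → close Ashgrove (overflow 28)
  37÷3 = 12 each, +1 to first 1
Round 5: Briarlake=38 Cedarfen=52 Greywater=34 → close Cedarfen (overflow 38)
  52÷2 = 26 each, +1 to first 0
Round 6: Briarlake=64 Greywater=60 → close Briarlake (overflow 50)
  64÷1 = 64 each, +1 to first 0

Closure order: Dunmere, Hollowpine, Juniper, Ashgrove, Cedarfen, Briarlake
Last habitat: Greywater with 124 animals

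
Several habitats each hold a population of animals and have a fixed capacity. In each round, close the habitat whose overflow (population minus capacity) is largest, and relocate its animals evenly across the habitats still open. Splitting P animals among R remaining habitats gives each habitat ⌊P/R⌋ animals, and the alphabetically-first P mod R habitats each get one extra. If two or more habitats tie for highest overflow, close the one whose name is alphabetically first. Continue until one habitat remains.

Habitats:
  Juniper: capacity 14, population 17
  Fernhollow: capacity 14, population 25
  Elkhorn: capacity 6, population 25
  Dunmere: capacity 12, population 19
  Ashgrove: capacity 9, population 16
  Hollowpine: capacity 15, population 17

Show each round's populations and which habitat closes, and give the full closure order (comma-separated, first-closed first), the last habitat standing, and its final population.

Round 1: Ashgrove=16 Dunmere=19 Elkhorn=25 Fernhollow=25 Hollowpine=17 Juniper=17 → close Elkhorn (overflow 19)
  25÷5 = 5 each, +1 to first 0
Round 2: Ashgrove=21 Dunmere=24 Fernhollow=30 Hollowpine=22 Juniper=22 → close Fernhollow (overflow 16)
  30÷4 = 7 each, +1 to first 2
Round 3: Ashgrove=29 Dunmere=32 Hollowpine=29 Juniper=29 → close Ashgrove (overflow 20)
  29÷3 = 9 each, +1 to first 2
Round 4: Dunmere=42 Hollowpine=39 Juniper=38 → close Dunmere (overflow 30)
  42÷2 = 21 each, +1 to first 0
Round 5: Hollowpine=60 Juniper=59 → close Hollowpine (overflow 45)
  60÷1 = 60 each, +1 to first 0

Closure order: Elkhorn, Fernhollow, Ashgrove, Dunmere, Hollowpine
Last habitat: Juniper with 119 animals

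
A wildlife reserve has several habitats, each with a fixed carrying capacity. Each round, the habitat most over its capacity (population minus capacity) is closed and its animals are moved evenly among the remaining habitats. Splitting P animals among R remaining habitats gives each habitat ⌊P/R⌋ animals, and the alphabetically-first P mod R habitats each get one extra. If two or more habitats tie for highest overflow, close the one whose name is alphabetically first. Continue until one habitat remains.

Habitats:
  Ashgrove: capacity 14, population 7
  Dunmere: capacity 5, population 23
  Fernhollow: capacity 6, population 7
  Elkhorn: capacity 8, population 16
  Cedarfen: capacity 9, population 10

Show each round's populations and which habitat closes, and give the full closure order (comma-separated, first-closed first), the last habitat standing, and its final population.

Round 1: Ashgrove=7 Cedarfen=10 Dunmere=23 Elkhorn=16 Fernhollow=7 → close Dunmere (overflow 18)
  23÷4 = 5 each, +1 to first 3
Round 2: Ashgrove=13 Cedarfen=16 Elkhorn=22 Fernhollow=12 → close Elkhorn (overflow 14)
  22÷3 = 7 each, +1 to first 1
Round 3: Ashgrove=21 Cedarfen=23 Fernhollow=19 → close Cedarfen (overflow 14)
  23÷2 = 11 each, +1 to first 1
Round 4: Ashgrove=33 Fernhollow=30 → close Fernhollow (overflow 24)
  30÷1 = 30 each, +1 to first 0

Closure order: Dunmere, Elkhorn, Cedarfen, Fernhollow
Last habitat: Ashgrove with 63 animals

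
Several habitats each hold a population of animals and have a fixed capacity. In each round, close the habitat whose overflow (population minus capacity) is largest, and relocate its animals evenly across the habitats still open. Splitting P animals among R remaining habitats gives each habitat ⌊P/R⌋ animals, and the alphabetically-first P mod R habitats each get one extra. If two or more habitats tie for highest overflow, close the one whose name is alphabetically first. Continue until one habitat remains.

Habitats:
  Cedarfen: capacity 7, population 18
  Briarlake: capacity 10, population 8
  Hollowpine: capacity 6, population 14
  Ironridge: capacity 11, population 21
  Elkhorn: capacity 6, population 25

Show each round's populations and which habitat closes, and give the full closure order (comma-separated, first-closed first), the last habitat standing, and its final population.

Round 1: Briarlake=8 Cedarfen=18 Elkhorn=25 Hollowpine=14 Ironridge=21 → close Elkhorn (overflow 19)
  25÷4 = 6 each, +1 to first 1
Round 2: Briarlake=15 Cedarfen=24 Hollowpine=20 Ironridge=27 → close Cedarfen (overflow 17)
  24÷3 = 8 each, +1 to first 0
Round 3: Briarlake=23 Hollowpine=28 Ironridge=35 → close Ironridge (overflow 24)
  35÷2 = 17 each, +1 to first 1
Round 4: Briarlake=41 Hollowpine=45 → close Hollowpine (overflow 39)
  45÷1 = 45 each, +1 to first 0

Closure order: Elkhorn, Cedarfen, Ironridge, Hollowpine
Last habitat: Briarlake with 86 animals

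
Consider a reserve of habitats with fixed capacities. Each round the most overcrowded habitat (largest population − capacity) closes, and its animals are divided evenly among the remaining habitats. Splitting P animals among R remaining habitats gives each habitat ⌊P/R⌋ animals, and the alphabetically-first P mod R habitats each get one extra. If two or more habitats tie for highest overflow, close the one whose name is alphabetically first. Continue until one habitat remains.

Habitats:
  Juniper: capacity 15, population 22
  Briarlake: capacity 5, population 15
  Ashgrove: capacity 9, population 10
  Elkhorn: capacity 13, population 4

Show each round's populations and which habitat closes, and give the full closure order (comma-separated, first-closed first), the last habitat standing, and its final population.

Round 1: Ashgrove=10 Briarlake=15 Elkhorn=4 Juniper=22 → close Briarlake (overflow 10)
  15÷3 = 5 each, +1 to first 0
Round 2: Ashgrove=15 Elkhorn=9 Juniper=27 → close Juniper (overflow 12)
  27÷2 = 13 each, +1 to first 1
Round 3: Ashgrove=29 Elkhorn=22 → close Ashgrove (overflow 20)
  29÷1 = 29 each, +1 to first 0

Closure order: Briarlake, Juniper, Ashgrove
Last habitat: Elkhorn with 51 animals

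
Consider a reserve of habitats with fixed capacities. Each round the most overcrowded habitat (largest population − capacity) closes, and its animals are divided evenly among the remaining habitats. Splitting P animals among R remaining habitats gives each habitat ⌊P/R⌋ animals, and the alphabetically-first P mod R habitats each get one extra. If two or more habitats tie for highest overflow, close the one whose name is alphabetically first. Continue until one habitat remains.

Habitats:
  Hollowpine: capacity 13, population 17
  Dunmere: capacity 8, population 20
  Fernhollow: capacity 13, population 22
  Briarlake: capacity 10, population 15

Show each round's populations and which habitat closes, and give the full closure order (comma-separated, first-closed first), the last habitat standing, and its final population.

Round 1: Briarlake=15 Dunmere=20 Fernhollow=22 Hollowpine=17 → close Dunmere (overflow 12)
  20÷3 = 6 each, +1 to first 2
Round 2: Briarlake=22 Fernhollow=29 Hollowpine=23 → close Fernhollow (overflow 16)
  29÷2 = 14 each, +1 to first 1
Round 3: Briarlake=37 Hollowpine=37 → close Briarlake (overflow 27)
  37÷1 = 37 each, +1 to first 0

Closure order: Dunmere, Fernhollow, Briarlake
Last habitat: Hollowpine with 74 animals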